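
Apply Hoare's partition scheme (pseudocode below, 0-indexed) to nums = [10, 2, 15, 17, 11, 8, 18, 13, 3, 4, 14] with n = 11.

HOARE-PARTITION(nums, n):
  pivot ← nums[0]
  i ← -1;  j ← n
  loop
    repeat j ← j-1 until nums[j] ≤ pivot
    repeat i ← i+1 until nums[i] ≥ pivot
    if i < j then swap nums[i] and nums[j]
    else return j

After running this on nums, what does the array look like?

[4, 2, 3, 8, 11, 17, 18, 13, 15, 10, 14]

pivot = nums[0] = 10; i = -1, j = 11
j→9 (nums[9]=4≤10), i→0 (nums[0]=10≥10); i<j, swap → [4, 2, 15, 17, 11, 8, 18, 13, 3, 10, 14]
j→8 (nums[8]=3≤10), i→2 (nums[2]=15≥10); i<j, swap → [4, 2, 3, 17, 11, 8, 18, 13, 15, 10, 14]
j→5 (nums[5]=8≤10), i→3 (nums[3]=17≥10); i<j, swap → [4, 2, 3, 8, 11, 17, 18, 13, 15, 10, 14]
j→3, i→4; i≥j, return j=3. nums = [4, 2, 3, 8, 11, 17, 18, 13, 15, 10, 14]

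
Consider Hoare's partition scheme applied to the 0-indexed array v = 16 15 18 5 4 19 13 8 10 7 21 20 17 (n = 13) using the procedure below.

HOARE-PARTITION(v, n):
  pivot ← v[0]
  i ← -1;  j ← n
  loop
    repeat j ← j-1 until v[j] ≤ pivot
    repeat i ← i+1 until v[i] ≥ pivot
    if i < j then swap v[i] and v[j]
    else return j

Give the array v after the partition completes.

pivot=16
j stops at 9 (7), i stops at 0 (16); swap ⇒ 7 15 18 5 4 19 13 8 10 16 21 20 17
j stops at 8 (10), i stops at 2 (18); swap ⇒ 7 15 10 5 4 19 13 8 18 16 21 20 17
j stops at 7 (8), i stops at 5 (19); swap ⇒ 7 15 10 5 4 8 13 19 18 16 21 20 17
j stops at 6, i stops at 7; i≥j ⇒ return 6. v=7 15 10 5 4 8 13 19 18 16 21 20 17

7 15 10 5 4 8 13 19 18 16 21 20 17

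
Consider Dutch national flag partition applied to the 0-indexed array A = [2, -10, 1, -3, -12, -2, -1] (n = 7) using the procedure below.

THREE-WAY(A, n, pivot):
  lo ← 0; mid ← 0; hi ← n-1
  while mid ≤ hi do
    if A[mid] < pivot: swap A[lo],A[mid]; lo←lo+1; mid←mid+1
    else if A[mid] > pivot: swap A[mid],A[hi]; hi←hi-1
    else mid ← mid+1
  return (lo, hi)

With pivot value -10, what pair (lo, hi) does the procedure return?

lo=0 mid=0 hi=6
2>-10: swap(0,6), hi=5 ⇒ [-1, -10, 1, -3, -12, -2, 2]
-1>-10: swap(0,5), hi=4 ⇒ [-2, -10, 1, -3, -12, -1, 2]
-2>-10: swap(0,4), hi=3 ⇒ [-12, -10, 1, -3, -2, -1, 2]
-12<-10: swap(0,0), lo=1 mid=1 ⇒ [-12, -10, 1, -3, -2, -1, 2]
-10=-10: mid=2
1>-10: swap(2,3), hi=2 ⇒ [-12, -10, -3, 1, -2, -1, 2]
-3>-10: swap(2,2), hi=1 ⇒ [-12, -10, -3, 1, -2, -1, 2]
done. lo=1 hi=1; A=[-12, -10, -3, 1, -2, -1, 2]

(1, 1)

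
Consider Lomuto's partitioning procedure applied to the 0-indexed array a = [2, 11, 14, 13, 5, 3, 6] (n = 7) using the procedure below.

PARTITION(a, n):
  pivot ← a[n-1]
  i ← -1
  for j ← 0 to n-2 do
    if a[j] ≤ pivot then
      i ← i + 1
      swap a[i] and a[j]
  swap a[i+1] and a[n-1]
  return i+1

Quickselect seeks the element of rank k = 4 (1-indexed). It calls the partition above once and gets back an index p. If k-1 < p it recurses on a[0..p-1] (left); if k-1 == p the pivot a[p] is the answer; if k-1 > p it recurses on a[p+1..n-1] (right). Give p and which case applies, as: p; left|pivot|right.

3; pivot

pivot = a[6] = 6; i = -1
j=0: a[0]=2 ≤ 6 → i=0, swap a[0],a[0] (no change) → [2, 11, 14, 13, 5, 3, 6]
j=1: a[1]=11 > 6 → no swap
j=2: a[2]=14 > 6 → no swap
j=3: a[3]=13 > 6 → no swap
j=4: a[4]=5 ≤ 6 → i=1, swap a[1],a[4] → [2, 5, 14, 13, 11, 3, 6]
j=5: a[5]=3 ≤ 6 → i=2, swap a[2],a[5] → [2, 5, 3, 13, 11, 14, 6]
final swap a[3],a[6] → [2, 5, 3, 6, 11, 14, 13]; return 3
p = 3; k-1 = 3 == 3 ⇒ pivot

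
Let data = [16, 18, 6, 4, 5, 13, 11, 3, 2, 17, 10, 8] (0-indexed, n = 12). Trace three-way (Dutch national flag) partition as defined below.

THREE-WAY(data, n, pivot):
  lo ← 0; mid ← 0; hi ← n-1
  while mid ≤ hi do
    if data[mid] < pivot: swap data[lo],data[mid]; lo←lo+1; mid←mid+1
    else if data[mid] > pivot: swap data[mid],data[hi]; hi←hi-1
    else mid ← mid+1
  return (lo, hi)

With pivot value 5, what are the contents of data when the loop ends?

pivot = 5; lo=0, mid=0, hi=11
data[mid]=16>5: swap data[0],data[11]; hi=10 → [8, 18, 6, 4, 5, 13, 11, 3, 2, 17, 10, 16]
data[mid]=8>5: swap data[0],data[10]; hi=9 → [10, 18, 6, 4, 5, 13, 11, 3, 2, 17, 8, 16]
data[mid]=10>5: swap data[0],data[9]; hi=8 → [17, 18, 6, 4, 5, 13, 11, 3, 2, 10, 8, 16]
data[mid]=17>5: swap data[0],data[8]; hi=7 → [2, 18, 6, 4, 5, 13, 11, 3, 17, 10, 8, 16]
data[mid]=2<5: swap data[0],data[0]; lo=1,mid=1 → [2, 18, 6, 4, 5, 13, 11, 3, 17, 10, 8, 16]
data[mid]=18>5: swap data[1],data[7]; hi=6 → [2, 3, 6, 4, 5, 13, 11, 18, 17, 10, 8, 16]
data[mid]=3<5: swap data[1],data[1]; lo=2,mid=2 → [2, 3, 6, 4, 5, 13, 11, 18, 17, 10, 8, 16]
data[mid]=6>5: swap data[2],data[6]; hi=5 → [2, 3, 11, 4, 5, 13, 6, 18, 17, 10, 8, 16]
data[mid]=11>5: swap data[2],data[5]; hi=4 → [2, 3, 13, 4, 5, 11, 6, 18, 17, 10, 8, 16]
data[mid]=13>5: swap data[2],data[4]; hi=3 → [2, 3, 5, 4, 13, 11, 6, 18, 17, 10, 8, 16]
data[mid]=5=5: mid=3
data[mid]=4<5: swap data[2],data[3]; lo=3,mid=4 → [2, 3, 4, 5, 13, 11, 6, 18, 17, 10, 8, 16]
end: lo=3, hi=3; data = [2, 3, 4, 5, 13, 11, 6, 18, 17, 10, 8, 16]

[2, 3, 4, 5, 13, 11, 6, 18, 17, 10, 8, 16]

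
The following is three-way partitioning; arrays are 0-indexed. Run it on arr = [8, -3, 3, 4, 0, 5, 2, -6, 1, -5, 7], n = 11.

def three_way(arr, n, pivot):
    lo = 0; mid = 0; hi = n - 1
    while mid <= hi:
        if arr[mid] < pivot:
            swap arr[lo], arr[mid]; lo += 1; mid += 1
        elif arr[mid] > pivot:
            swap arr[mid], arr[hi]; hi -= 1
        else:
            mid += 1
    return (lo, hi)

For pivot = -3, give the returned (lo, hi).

lo=0 mid=0 hi=10
8>-3: swap(0,10), hi=9 ⇒ [7, -3, 3, 4, 0, 5, 2, -6, 1, -5, 8]
7>-3: swap(0,9), hi=8 ⇒ [-5, -3, 3, 4, 0, 5, 2, -6, 1, 7, 8]
-5<-3: swap(0,0), lo=1 mid=1 ⇒ [-5, -3, 3, 4, 0, 5, 2, -6, 1, 7, 8]
-3=-3: mid=2
3>-3: swap(2,8), hi=7 ⇒ [-5, -3, 1, 4, 0, 5, 2, -6, 3, 7, 8]
1>-3: swap(2,7), hi=6 ⇒ [-5, -3, -6, 4, 0, 5, 2, 1, 3, 7, 8]
-6<-3: swap(1,2), lo=2 mid=3 ⇒ [-5, -6, -3, 4, 0, 5, 2, 1, 3, 7, 8]
4>-3: swap(3,6), hi=5 ⇒ [-5, -6, -3, 2, 0, 5, 4, 1, 3, 7, 8]
2>-3: swap(3,5), hi=4 ⇒ [-5, -6, -3, 5, 0, 2, 4, 1, 3, 7, 8]
5>-3: swap(3,4), hi=3 ⇒ [-5, -6, -3, 0, 5, 2, 4, 1, 3, 7, 8]
0>-3: swap(3,3), hi=2 ⇒ [-5, -6, -3, 0, 5, 2, 4, 1, 3, 7, 8]
done. lo=2 hi=2; arr=[-5, -6, -3, 0, 5, 2, 4, 1, 3, 7, 8]

(2, 2)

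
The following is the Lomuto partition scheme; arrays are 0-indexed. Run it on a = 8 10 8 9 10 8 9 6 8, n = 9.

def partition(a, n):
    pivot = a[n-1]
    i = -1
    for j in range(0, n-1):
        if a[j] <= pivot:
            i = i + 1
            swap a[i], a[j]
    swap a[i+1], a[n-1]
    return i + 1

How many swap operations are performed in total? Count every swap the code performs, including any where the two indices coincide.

5

pivot = a[8] = 8; i = -1
j=0: a[0]=8 ≤ 8 → i=0, swap a[0],a[0] (no change) → 8 10 8 9 10 8 9 6 8
j=1: a[1]=10 > 8 → no swap
j=2: a[2]=8 ≤ 8 → i=1, swap a[1],a[2] → 8 8 10 9 10 8 9 6 8
j=3: a[3]=9 > 8 → no swap
j=4: a[4]=10 > 8 → no swap
j=5: a[5]=8 ≤ 8 → i=2, swap a[2],a[5] → 8 8 8 9 10 10 9 6 8
j=6: a[6]=9 > 8 → no swap
j=7: a[7]=6 ≤ 8 → i=3, swap a[3],a[7] → 8 8 8 6 10 10 9 9 8
final swap a[4],a[8] → 8 8 8 6 8 10 9 9 10; return 4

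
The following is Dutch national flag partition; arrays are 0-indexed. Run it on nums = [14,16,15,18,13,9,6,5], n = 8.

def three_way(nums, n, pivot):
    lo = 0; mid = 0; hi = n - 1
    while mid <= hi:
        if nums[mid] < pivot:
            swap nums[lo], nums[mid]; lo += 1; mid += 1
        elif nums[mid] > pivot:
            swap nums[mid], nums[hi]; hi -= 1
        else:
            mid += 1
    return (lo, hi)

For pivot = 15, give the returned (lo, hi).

lo=0 mid=0 hi=7
14<15: swap(0,0), lo=1 mid=1 ⇒ [14,16,15,18,13,9,6,5]
16>15: swap(1,7), hi=6 ⇒ [14,5,15,18,13,9,6,16]
5<15: swap(1,1), lo=2 mid=2 ⇒ [14,5,15,18,13,9,6,16]
15=15: mid=3
18>15: swap(3,6), hi=5 ⇒ [14,5,15,6,13,9,18,16]
6<15: swap(2,3), lo=3 mid=4 ⇒ [14,5,6,15,13,9,18,16]
13<15: swap(3,4), lo=4 mid=5 ⇒ [14,5,6,13,15,9,18,16]
9<15: swap(4,5), lo=5 mid=6 ⇒ [14,5,6,13,9,15,18,16]
done. lo=5 hi=5; nums=[14,5,6,13,9,15,18,16]

(5, 5)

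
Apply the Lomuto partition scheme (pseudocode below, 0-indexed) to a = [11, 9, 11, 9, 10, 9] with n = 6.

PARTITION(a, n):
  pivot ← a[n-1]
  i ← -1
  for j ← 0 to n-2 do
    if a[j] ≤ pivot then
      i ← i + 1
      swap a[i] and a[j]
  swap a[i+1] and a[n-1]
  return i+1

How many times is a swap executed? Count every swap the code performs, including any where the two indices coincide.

pivot=9, i=-1
j=0: 11>9, skip
j=1: 9≤9, i=0, swap(0,1) ⇒ [9, 11, 11, 9, 10, 9]
j=2: 11>9, skip
j=3: 9≤9, i=1, swap(1,3) ⇒ [9, 9, 11, 11, 10, 9]
j=4: 10>9, skip
swap(2,5) ⇒ [9, 9, 9, 11, 10, 11]; return 2

3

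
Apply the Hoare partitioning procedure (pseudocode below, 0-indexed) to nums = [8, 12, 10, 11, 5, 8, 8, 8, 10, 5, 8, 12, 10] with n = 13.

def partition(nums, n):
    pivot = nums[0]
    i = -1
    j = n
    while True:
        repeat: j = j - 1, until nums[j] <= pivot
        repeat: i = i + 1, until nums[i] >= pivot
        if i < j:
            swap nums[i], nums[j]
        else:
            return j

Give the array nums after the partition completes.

pivot=8
j stops at 10 (8), i stops at 0 (8); swap ⇒ [8, 12, 10, 11, 5, 8, 8, 8, 10, 5, 8, 12, 10]
j stops at 9 (5), i stops at 1 (12); swap ⇒ [8, 5, 10, 11, 5, 8, 8, 8, 10, 12, 8, 12, 10]
j stops at 7 (8), i stops at 2 (10); swap ⇒ [8, 5, 8, 11, 5, 8, 8, 10, 10, 12, 8, 12, 10]
j stops at 6 (8), i stops at 3 (11); swap ⇒ [8, 5, 8, 8, 5, 8, 11, 10, 10, 12, 8, 12, 10]
j stops at 5, i stops at 5; i≥j ⇒ return 5. nums=[8, 5, 8, 8, 5, 8, 11, 10, 10, 12, 8, 12, 10]

[8, 5, 8, 8, 5, 8, 11, 10, 10, 12, 8, 12, 10]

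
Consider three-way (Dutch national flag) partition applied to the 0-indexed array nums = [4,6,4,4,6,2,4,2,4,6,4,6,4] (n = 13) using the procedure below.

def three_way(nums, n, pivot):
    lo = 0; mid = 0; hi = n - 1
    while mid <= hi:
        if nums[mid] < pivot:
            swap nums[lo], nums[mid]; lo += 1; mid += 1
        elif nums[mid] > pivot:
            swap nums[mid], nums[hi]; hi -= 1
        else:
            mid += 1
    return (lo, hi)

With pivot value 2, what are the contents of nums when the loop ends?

[2,2,4,6,4,4,6,4,6,4,6,4,4]

pivot = 2; lo=0, mid=0, hi=12
nums[mid]=4>2: swap nums[0],nums[12]; hi=11 → [4,6,4,4,6,2,4,2,4,6,4,6,4]
nums[mid]=4>2: swap nums[0],nums[11]; hi=10 → [6,6,4,4,6,2,4,2,4,6,4,4,4]
nums[mid]=6>2: swap nums[0],nums[10]; hi=9 → [4,6,4,4,6,2,4,2,4,6,6,4,4]
nums[mid]=4>2: swap nums[0],nums[9]; hi=8 → [6,6,4,4,6,2,4,2,4,4,6,4,4]
nums[mid]=6>2: swap nums[0],nums[8]; hi=7 → [4,6,4,4,6,2,4,2,6,4,6,4,4]
nums[mid]=4>2: swap nums[0],nums[7]; hi=6 → [2,6,4,4,6,2,4,4,6,4,6,4,4]
nums[mid]=2=2: mid=1
nums[mid]=6>2: swap nums[1],nums[6]; hi=5 → [2,4,4,4,6,2,6,4,6,4,6,4,4]
nums[mid]=4>2: swap nums[1],nums[5]; hi=4 → [2,2,4,4,6,4,6,4,6,4,6,4,4]
nums[mid]=2=2: mid=2
nums[mid]=4>2: swap nums[2],nums[4]; hi=3 → [2,2,6,4,4,4,6,4,6,4,6,4,4]
nums[mid]=6>2: swap nums[2],nums[3]; hi=2 → [2,2,4,6,4,4,6,4,6,4,6,4,4]
nums[mid]=4>2: swap nums[2],nums[2]; hi=1 → [2,2,4,6,4,4,6,4,6,4,6,4,4]
end: lo=0, hi=1; nums = [2,2,4,6,4,4,6,4,6,4,6,4,4]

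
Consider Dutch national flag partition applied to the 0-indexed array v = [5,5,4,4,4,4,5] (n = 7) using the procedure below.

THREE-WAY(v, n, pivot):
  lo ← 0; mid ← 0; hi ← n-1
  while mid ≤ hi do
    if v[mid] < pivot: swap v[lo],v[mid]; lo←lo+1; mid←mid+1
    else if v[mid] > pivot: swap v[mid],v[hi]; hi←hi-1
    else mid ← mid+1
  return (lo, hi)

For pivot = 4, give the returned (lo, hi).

(0, 3)

pivot = 4; lo=0, mid=0, hi=6
v[mid]=5>4: swap v[0],v[6]; hi=5 → [5,5,4,4,4,4,5]
v[mid]=5>4: swap v[0],v[5]; hi=4 → [4,5,4,4,4,5,5]
v[mid]=4=4: mid=1
v[mid]=5>4: swap v[1],v[4]; hi=3 → [4,4,4,4,5,5,5]
v[mid]=4=4: mid=2
v[mid]=4=4: mid=3
v[mid]=4=4: mid=4
end: lo=0, hi=3; v = [4,4,4,4,5,5,5]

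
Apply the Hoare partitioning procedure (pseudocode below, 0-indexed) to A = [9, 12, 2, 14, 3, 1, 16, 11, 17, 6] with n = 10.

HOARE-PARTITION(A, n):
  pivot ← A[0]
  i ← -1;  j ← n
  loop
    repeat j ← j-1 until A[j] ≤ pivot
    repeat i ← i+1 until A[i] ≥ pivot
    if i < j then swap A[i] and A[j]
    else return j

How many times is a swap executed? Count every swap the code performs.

3

pivot=9
j stops at 9 (6), i stops at 0 (9); swap ⇒ [6, 12, 2, 14, 3, 1, 16, 11, 17, 9]
j stops at 5 (1), i stops at 1 (12); swap ⇒ [6, 1, 2, 14, 3, 12, 16, 11, 17, 9]
j stops at 4 (3), i stops at 3 (14); swap ⇒ [6, 1, 2, 3, 14, 12, 16, 11, 17, 9]
j stops at 3, i stops at 4; i≥j ⇒ return 3. A=[6, 1, 2, 3, 14, 12, 16, 11, 17, 9]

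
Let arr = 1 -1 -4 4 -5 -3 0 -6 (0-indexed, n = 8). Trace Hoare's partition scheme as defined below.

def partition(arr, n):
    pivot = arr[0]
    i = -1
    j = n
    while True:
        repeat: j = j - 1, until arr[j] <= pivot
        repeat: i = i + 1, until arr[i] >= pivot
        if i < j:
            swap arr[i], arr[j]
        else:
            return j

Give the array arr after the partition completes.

-6 -1 -4 0 -5 -3 4 1

pivot = arr[0] = 1; i = -1, j = 8
j→7 (arr[7]=-6≤1), i→0 (arr[0]=1≥1); i<j, swap → -6 -1 -4 4 -5 -3 0 1
j→6 (arr[6]=0≤1), i→3 (arr[3]=4≥1); i<j, swap → -6 -1 -4 0 -5 -3 4 1
j→5, i→6; i≥j, return j=5. arr = -6 -1 -4 0 -5 -3 4 1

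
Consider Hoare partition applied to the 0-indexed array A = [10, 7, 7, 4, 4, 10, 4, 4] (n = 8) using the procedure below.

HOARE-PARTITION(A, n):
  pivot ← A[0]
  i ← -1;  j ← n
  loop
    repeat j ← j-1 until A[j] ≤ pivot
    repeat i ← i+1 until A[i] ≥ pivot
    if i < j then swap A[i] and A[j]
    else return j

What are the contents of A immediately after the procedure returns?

pivot=10
j stops at 7 (4), i stops at 0 (10); swap ⇒ [4, 7, 7, 4, 4, 10, 4, 10]
j stops at 6 (4), i stops at 5 (10); swap ⇒ [4, 7, 7, 4, 4, 4, 10, 10]
j stops at 5, i stops at 6; i≥j ⇒ return 5. A=[4, 7, 7, 4, 4, 4, 10, 10]

[4, 7, 7, 4, 4, 4, 10, 10]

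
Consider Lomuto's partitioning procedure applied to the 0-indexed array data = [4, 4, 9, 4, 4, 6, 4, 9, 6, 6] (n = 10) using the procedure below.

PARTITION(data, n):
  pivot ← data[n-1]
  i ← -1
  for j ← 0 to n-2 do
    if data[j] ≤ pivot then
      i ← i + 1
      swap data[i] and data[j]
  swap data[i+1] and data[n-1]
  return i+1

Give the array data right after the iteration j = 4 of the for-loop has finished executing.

[4, 4, 4, 4, 9, 6, 4, 9, 6, 6]

pivot = data[9] = 6; i = -1
j=0: data[0]=4 ≤ 6 → i=0, swap data[0],data[0] (no change) → [4, 4, 9, 4, 4, 6, 4, 9, 6, 6]
j=1: data[1]=4 ≤ 6 → i=1, swap data[1],data[1] (no change) → [4, 4, 9, 4, 4, 6, 4, 9, 6, 6]
j=2: data[2]=9 > 6 → no swap
j=3: data[3]=4 ≤ 6 → i=2, swap data[2],data[3] → [4, 4, 4, 9, 4, 6, 4, 9, 6, 6]
j=4: data[4]=4 ≤ 6 → i=3, swap data[3],data[4] → [4, 4, 4, 4, 9, 6, 4, 9, 6, 6]
(after j=4) data = [4, 4, 4, 4, 9, 6, 4, 9, 6, 6]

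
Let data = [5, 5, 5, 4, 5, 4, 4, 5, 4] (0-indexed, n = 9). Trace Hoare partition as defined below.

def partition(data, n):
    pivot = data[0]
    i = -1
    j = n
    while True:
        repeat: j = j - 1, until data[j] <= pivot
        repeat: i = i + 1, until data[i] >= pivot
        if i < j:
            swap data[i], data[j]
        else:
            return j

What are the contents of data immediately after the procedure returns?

[4, 5, 4, 4, 4, 5, 5, 5, 5]

pivot=5
j stops at 8 (4), i stops at 0 (5); swap ⇒ [4, 5, 5, 4, 5, 4, 4, 5, 5]
j stops at 7 (5), i stops at 1 (5); swap ⇒ [4, 5, 5, 4, 5, 4, 4, 5, 5]
j stops at 6 (4), i stops at 2 (5); swap ⇒ [4, 5, 4, 4, 5, 4, 5, 5, 5]
j stops at 5 (4), i stops at 4 (5); swap ⇒ [4, 5, 4, 4, 4, 5, 5, 5, 5]
j stops at 4, i stops at 5; i≥j ⇒ return 4. data=[4, 5, 4, 4, 4, 5, 5, 5, 5]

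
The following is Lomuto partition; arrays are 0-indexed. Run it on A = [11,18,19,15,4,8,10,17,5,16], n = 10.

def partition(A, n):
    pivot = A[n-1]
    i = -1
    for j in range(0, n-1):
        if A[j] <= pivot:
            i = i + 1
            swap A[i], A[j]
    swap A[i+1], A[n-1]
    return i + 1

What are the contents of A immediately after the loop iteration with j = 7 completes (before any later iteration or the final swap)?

pivot = A[9] = 16; i = -1
j=0: A[0]=11 ≤ 16 → i=0, swap A[0],A[0] (no change) → [11,18,19,15,4,8,10,17,5,16]
j=1: A[1]=18 > 16 → no swap
j=2: A[2]=19 > 16 → no swap
j=3: A[3]=15 ≤ 16 → i=1, swap A[1],A[3] → [11,15,19,18,4,8,10,17,5,16]
j=4: A[4]=4 ≤ 16 → i=2, swap A[2],A[4] → [11,15,4,18,19,8,10,17,5,16]
j=5: A[5]=8 ≤ 16 → i=3, swap A[3],A[5] → [11,15,4,8,19,18,10,17,5,16]
j=6: A[6]=10 ≤ 16 → i=4, swap A[4],A[6] → [11,15,4,8,10,18,19,17,5,16]
j=7: A[7]=17 > 16 → no swap
(after j=7) A = [11,15,4,8,10,18,19,17,5,16]

[11,15,4,8,10,18,19,17,5,16]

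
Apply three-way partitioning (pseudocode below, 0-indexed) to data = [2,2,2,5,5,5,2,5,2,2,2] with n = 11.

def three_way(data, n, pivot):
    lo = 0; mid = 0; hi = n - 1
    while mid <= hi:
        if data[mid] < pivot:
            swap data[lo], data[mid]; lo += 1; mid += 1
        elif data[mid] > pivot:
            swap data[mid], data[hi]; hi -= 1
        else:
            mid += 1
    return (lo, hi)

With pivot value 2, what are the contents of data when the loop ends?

[2,2,2,2,2,2,2,5,5,5,5]

lo=0 mid=0 hi=10
2=2: mid=1
2=2: mid=2
2=2: mid=3
5>2: swap(3,10), hi=9 ⇒ [2,2,2,2,5,5,2,5,2,2,5]
2=2: mid=4
5>2: swap(4,9), hi=8 ⇒ [2,2,2,2,2,5,2,5,2,5,5]
2=2: mid=5
5>2: swap(5,8), hi=7 ⇒ [2,2,2,2,2,2,2,5,5,5,5]
2=2: mid=6
2=2: mid=7
5>2: swap(7,7), hi=6 ⇒ [2,2,2,2,2,2,2,5,5,5,5]
done. lo=0 hi=6; data=[2,2,2,2,2,2,2,5,5,5,5]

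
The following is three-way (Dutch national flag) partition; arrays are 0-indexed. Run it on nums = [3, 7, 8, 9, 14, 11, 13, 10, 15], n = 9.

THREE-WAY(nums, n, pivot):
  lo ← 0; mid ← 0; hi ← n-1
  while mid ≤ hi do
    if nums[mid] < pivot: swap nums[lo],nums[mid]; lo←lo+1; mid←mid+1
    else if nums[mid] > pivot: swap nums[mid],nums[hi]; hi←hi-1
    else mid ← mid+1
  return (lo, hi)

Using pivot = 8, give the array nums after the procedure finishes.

pivot = 8; lo=0, mid=0, hi=8
nums[mid]=3<8: swap nums[0],nums[0]; lo=1,mid=1 → [3, 7, 8, 9, 14, 11, 13, 10, 15]
nums[mid]=7<8: swap nums[1],nums[1]; lo=2,mid=2 → [3, 7, 8, 9, 14, 11, 13, 10, 15]
nums[mid]=8=8: mid=3
nums[mid]=9>8: swap nums[3],nums[8]; hi=7 → [3, 7, 8, 15, 14, 11, 13, 10, 9]
nums[mid]=15>8: swap nums[3],nums[7]; hi=6 → [3, 7, 8, 10, 14, 11, 13, 15, 9]
nums[mid]=10>8: swap nums[3],nums[6]; hi=5 → [3, 7, 8, 13, 14, 11, 10, 15, 9]
nums[mid]=13>8: swap nums[3],nums[5]; hi=4 → [3, 7, 8, 11, 14, 13, 10, 15, 9]
nums[mid]=11>8: swap nums[3],nums[4]; hi=3 → [3, 7, 8, 14, 11, 13, 10, 15, 9]
nums[mid]=14>8: swap nums[3],nums[3]; hi=2 → [3, 7, 8, 14, 11, 13, 10, 15, 9]
end: lo=2, hi=2; nums = [3, 7, 8, 14, 11, 13, 10, 15, 9]

[3, 7, 8, 14, 11, 13, 10, 15, 9]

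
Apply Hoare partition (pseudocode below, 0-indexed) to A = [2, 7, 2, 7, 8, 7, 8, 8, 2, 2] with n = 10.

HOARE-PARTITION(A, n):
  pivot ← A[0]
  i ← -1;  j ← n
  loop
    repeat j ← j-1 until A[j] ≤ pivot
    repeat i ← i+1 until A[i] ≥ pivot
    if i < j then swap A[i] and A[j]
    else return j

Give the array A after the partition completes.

pivot=2
j stops at 9 (2), i stops at 0 (2); swap ⇒ [2, 7, 2, 7, 8, 7, 8, 8, 2, 2]
j stops at 8 (2), i stops at 1 (7); swap ⇒ [2, 2, 2, 7, 8, 7, 8, 8, 7, 2]
j stops at 2, i stops at 2; i≥j ⇒ return 2. A=[2, 2, 2, 7, 8, 7, 8, 8, 7, 2]

[2, 2, 2, 7, 8, 7, 8, 8, 7, 2]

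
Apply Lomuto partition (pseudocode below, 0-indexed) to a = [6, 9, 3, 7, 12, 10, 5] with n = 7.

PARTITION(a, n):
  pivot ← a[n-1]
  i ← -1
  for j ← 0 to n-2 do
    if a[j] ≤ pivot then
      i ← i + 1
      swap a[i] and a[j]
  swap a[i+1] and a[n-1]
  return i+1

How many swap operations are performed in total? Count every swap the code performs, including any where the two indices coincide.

pivot = a[6] = 5; i = -1
j=0: a[0]=6 > 5 → no swap
j=1: a[1]=9 > 5 → no swap
j=2: a[2]=3 ≤ 5 → i=0, swap a[0],a[2] → [3, 9, 6, 7, 12, 10, 5]
j=3: a[3]=7 > 5 → no swap
j=4: a[4]=12 > 5 → no swap
j=5: a[5]=10 > 5 → no swap
final swap a[1],a[6] → [3, 5, 6, 7, 12, 10, 9]; return 1

2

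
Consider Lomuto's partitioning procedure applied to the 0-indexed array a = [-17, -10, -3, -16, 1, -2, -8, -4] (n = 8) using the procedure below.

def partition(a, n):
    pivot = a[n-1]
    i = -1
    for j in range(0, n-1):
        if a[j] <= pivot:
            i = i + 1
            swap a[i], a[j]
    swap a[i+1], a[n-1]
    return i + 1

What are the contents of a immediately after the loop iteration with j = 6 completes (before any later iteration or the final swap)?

[-17, -10, -16, -8, 1, -2, -3, -4]

pivot=-4, i=-1
j=0: -17≤-4, i=0, swap(0,0) ⇒ [-17, -10, -3, -16, 1, -2, -8, -4]
j=1: -10≤-4, i=1, swap(1,1) ⇒ [-17, -10, -3, -16, 1, -2, -8, -4]
j=2: -3>-4, skip
j=3: -16≤-4, i=2, swap(2,3) ⇒ [-17, -10, -16, -3, 1, -2, -8, -4]
j=4: 1>-4, skip
j=5: -2>-4, skip
j=6: -8≤-4, i=3, swap(3,6) ⇒ [-17, -10, -16, -8, 1, -2, -3, -4]
(after j=6) a = [-17, -10, -16, -8, 1, -2, -3, -4]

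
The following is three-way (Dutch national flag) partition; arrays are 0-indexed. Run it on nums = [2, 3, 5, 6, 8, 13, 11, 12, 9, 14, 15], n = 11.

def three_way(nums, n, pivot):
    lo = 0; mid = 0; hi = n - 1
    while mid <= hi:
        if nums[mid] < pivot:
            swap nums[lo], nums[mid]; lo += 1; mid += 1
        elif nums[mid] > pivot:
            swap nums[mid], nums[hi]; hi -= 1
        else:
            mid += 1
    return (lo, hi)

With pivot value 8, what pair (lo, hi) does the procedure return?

pivot = 8; lo=0, mid=0, hi=10
nums[mid]=2<8: swap nums[0],nums[0]; lo=1,mid=1 → [2, 3, 5, 6, 8, 13, 11, 12, 9, 14, 15]
nums[mid]=3<8: swap nums[1],nums[1]; lo=2,mid=2 → [2, 3, 5, 6, 8, 13, 11, 12, 9, 14, 15]
nums[mid]=5<8: swap nums[2],nums[2]; lo=3,mid=3 → [2, 3, 5, 6, 8, 13, 11, 12, 9, 14, 15]
nums[mid]=6<8: swap nums[3],nums[3]; lo=4,mid=4 → [2, 3, 5, 6, 8, 13, 11, 12, 9, 14, 15]
nums[mid]=8=8: mid=5
nums[mid]=13>8: swap nums[5],nums[10]; hi=9 → [2, 3, 5, 6, 8, 15, 11, 12, 9, 14, 13]
nums[mid]=15>8: swap nums[5],nums[9]; hi=8 → [2, 3, 5, 6, 8, 14, 11, 12, 9, 15, 13]
nums[mid]=14>8: swap nums[5],nums[8]; hi=7 → [2, 3, 5, 6, 8, 9, 11, 12, 14, 15, 13]
nums[mid]=9>8: swap nums[5],nums[7]; hi=6 → [2, 3, 5, 6, 8, 12, 11, 9, 14, 15, 13]
nums[mid]=12>8: swap nums[5],nums[6]; hi=5 → [2, 3, 5, 6, 8, 11, 12, 9, 14, 15, 13]
nums[mid]=11>8: swap nums[5],nums[5]; hi=4 → [2, 3, 5, 6, 8, 11, 12, 9, 14, 15, 13]
end: lo=4, hi=4; nums = [2, 3, 5, 6, 8, 11, 12, 9, 14, 15, 13]

(4, 4)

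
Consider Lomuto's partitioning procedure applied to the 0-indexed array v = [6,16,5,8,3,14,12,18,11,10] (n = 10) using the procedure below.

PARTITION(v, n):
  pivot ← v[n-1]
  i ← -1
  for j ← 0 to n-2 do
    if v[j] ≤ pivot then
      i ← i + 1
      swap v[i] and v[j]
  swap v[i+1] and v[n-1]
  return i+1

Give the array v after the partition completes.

pivot=10, i=-1
j=0: 6≤10, i=0, swap(0,0) ⇒ [6,16,5,8,3,14,12,18,11,10]
j=1: 16>10, skip
j=2: 5≤10, i=1, swap(1,2) ⇒ [6,5,16,8,3,14,12,18,11,10]
j=3: 8≤10, i=2, swap(2,3) ⇒ [6,5,8,16,3,14,12,18,11,10]
j=4: 3≤10, i=3, swap(3,4) ⇒ [6,5,8,3,16,14,12,18,11,10]
j=5: 14>10, skip
j=6: 12>10, skip
j=7: 18>10, skip
j=8: 11>10, skip
swap(4,9) ⇒ [6,5,8,3,10,14,12,18,11,16]; return 4

[6,5,8,3,10,14,12,18,11,16]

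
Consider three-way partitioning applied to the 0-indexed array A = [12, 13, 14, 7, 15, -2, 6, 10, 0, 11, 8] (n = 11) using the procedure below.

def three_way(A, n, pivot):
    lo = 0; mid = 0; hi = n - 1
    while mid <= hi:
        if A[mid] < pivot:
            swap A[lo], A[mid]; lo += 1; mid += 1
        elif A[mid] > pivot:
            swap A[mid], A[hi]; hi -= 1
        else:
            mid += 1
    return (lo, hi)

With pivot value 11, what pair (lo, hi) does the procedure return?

lo=0 mid=0 hi=10
12>11: swap(0,10), hi=9 ⇒ [8, 13, 14, 7, 15, -2, 6, 10, 0, 11, 12]
8<11: swap(0,0), lo=1 mid=1 ⇒ [8, 13, 14, 7, 15, -2, 6, 10, 0, 11, 12]
13>11: swap(1,9), hi=8 ⇒ [8, 11, 14, 7, 15, -2, 6, 10, 0, 13, 12]
11=11: mid=2
14>11: swap(2,8), hi=7 ⇒ [8, 11, 0, 7, 15, -2, 6, 10, 14, 13, 12]
0<11: swap(1,2), lo=2 mid=3 ⇒ [8, 0, 11, 7, 15, -2, 6, 10, 14, 13, 12]
7<11: swap(2,3), lo=3 mid=4 ⇒ [8, 0, 7, 11, 15, -2, 6, 10, 14, 13, 12]
15>11: swap(4,7), hi=6 ⇒ [8, 0, 7, 11, 10, -2, 6, 15, 14, 13, 12]
10<11: swap(3,4), lo=4 mid=5 ⇒ [8, 0, 7, 10, 11, -2, 6, 15, 14, 13, 12]
-2<11: swap(4,5), lo=5 mid=6 ⇒ [8, 0, 7, 10, -2, 11, 6, 15, 14, 13, 12]
6<11: swap(5,6), lo=6 mid=7 ⇒ [8, 0, 7, 10, -2, 6, 11, 15, 14, 13, 12]
done. lo=6 hi=6; A=[8, 0, 7, 10, -2, 6, 11, 15, 14, 13, 12]

(6, 6)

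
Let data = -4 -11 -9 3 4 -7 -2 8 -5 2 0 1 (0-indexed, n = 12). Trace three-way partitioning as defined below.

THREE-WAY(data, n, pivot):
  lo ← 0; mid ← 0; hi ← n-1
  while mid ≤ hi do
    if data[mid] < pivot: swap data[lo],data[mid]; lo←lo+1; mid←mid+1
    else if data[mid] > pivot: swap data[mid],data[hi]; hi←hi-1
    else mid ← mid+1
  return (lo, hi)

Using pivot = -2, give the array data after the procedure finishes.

-4 -11 -9 -5 -7 -2 8 4 2 0 1 3

lo=0 mid=0 hi=11
-4<-2: swap(0,0), lo=1 mid=1 ⇒ -4 -11 -9 3 4 -7 -2 8 -5 2 0 1
-11<-2: swap(1,1), lo=2 mid=2 ⇒ -4 -11 -9 3 4 -7 -2 8 -5 2 0 1
-9<-2: swap(2,2), lo=3 mid=3 ⇒ -4 -11 -9 3 4 -7 -2 8 -5 2 0 1
3>-2: swap(3,11), hi=10 ⇒ -4 -11 -9 1 4 -7 -2 8 -5 2 0 3
1>-2: swap(3,10), hi=9 ⇒ -4 -11 -9 0 4 -7 -2 8 -5 2 1 3
0>-2: swap(3,9), hi=8 ⇒ -4 -11 -9 2 4 -7 -2 8 -5 0 1 3
2>-2: swap(3,8), hi=7 ⇒ -4 -11 -9 -5 4 -7 -2 8 2 0 1 3
-5<-2: swap(3,3), lo=4 mid=4 ⇒ -4 -11 -9 -5 4 -7 -2 8 2 0 1 3
4>-2: swap(4,7), hi=6 ⇒ -4 -11 -9 -5 8 -7 -2 4 2 0 1 3
8>-2: swap(4,6), hi=5 ⇒ -4 -11 -9 -5 -2 -7 8 4 2 0 1 3
-2=-2: mid=5
-7<-2: swap(4,5), lo=5 mid=6 ⇒ -4 -11 -9 -5 -7 -2 8 4 2 0 1 3
done. lo=5 hi=5; data=-4 -11 -9 -5 -7 -2 8 4 2 0 1 3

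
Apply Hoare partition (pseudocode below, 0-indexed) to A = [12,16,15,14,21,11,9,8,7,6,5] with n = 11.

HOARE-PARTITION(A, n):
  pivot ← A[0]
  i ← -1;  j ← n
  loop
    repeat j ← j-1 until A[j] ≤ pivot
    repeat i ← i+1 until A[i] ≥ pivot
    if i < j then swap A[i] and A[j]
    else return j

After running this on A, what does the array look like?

[5,6,7,8,9,11,21,14,15,16,12]

pivot = A[0] = 12; i = -1, j = 11
j→10 (A[10]=5≤12), i→0 (A[0]=12≥12); i<j, swap → [5,16,15,14,21,11,9,8,7,6,12]
j→9 (A[9]=6≤12), i→1 (A[1]=16≥12); i<j, swap → [5,6,15,14,21,11,9,8,7,16,12]
j→8 (A[8]=7≤12), i→2 (A[2]=15≥12); i<j, swap → [5,6,7,14,21,11,9,8,15,16,12]
j→7 (A[7]=8≤12), i→3 (A[3]=14≥12); i<j, swap → [5,6,7,8,21,11,9,14,15,16,12]
j→6 (A[6]=9≤12), i→4 (A[4]=21≥12); i<j, swap → [5,6,7,8,9,11,21,14,15,16,12]
j→5, i→6; i≥j, return j=5. A = [5,6,7,8,9,11,21,14,15,16,12]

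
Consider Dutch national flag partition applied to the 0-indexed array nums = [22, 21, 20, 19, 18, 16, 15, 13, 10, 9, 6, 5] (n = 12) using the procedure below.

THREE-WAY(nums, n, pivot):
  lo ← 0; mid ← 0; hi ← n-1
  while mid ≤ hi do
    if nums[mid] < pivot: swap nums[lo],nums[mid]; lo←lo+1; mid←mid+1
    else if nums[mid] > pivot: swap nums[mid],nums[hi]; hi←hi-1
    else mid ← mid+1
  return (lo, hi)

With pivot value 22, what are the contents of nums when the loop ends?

[21, 20, 19, 18, 16, 15, 13, 10, 9, 6, 5, 22]

pivot = 22; lo=0, mid=0, hi=11
nums[mid]=22=22: mid=1
nums[mid]=21<22: swap nums[0],nums[1]; lo=1,mid=2 → [21, 22, 20, 19, 18, 16, 15, 13, 10, 9, 6, 5]
nums[mid]=20<22: swap nums[1],nums[2]; lo=2,mid=3 → [21, 20, 22, 19, 18, 16, 15, 13, 10, 9, 6, 5]
nums[mid]=19<22: swap nums[2],nums[3]; lo=3,mid=4 → [21, 20, 19, 22, 18, 16, 15, 13, 10, 9, 6, 5]
nums[mid]=18<22: swap nums[3],nums[4]; lo=4,mid=5 → [21, 20, 19, 18, 22, 16, 15, 13, 10, 9, 6, 5]
nums[mid]=16<22: swap nums[4],nums[5]; lo=5,mid=6 → [21, 20, 19, 18, 16, 22, 15, 13, 10, 9, 6, 5]
nums[mid]=15<22: swap nums[5],nums[6]; lo=6,mid=7 → [21, 20, 19, 18, 16, 15, 22, 13, 10, 9, 6, 5]
nums[mid]=13<22: swap nums[6],nums[7]; lo=7,mid=8 → [21, 20, 19, 18, 16, 15, 13, 22, 10, 9, 6, 5]
nums[mid]=10<22: swap nums[7],nums[8]; lo=8,mid=9 → [21, 20, 19, 18, 16, 15, 13, 10, 22, 9, 6, 5]
nums[mid]=9<22: swap nums[8],nums[9]; lo=9,mid=10 → [21, 20, 19, 18, 16, 15, 13, 10, 9, 22, 6, 5]
nums[mid]=6<22: swap nums[9],nums[10]; lo=10,mid=11 → [21, 20, 19, 18, 16, 15, 13, 10, 9, 6, 22, 5]
nums[mid]=5<22: swap nums[10],nums[11]; lo=11,mid=12 → [21, 20, 19, 18, 16, 15, 13, 10, 9, 6, 5, 22]
end: lo=11, hi=11; nums = [21, 20, 19, 18, 16, 15, 13, 10, 9, 6, 5, 22]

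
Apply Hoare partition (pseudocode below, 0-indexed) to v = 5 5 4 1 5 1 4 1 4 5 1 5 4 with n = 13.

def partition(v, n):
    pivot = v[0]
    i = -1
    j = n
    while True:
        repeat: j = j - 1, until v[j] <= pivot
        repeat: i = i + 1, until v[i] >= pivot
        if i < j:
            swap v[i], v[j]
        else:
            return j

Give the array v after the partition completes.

pivot = v[0] = 5; i = -1, j = 13
j→12 (v[12]=4≤5), i→0 (v[0]=5≥5); i<j, swap → 4 5 4 1 5 1 4 1 4 5 1 5 5
j→11 (v[11]=5≤5), i→1 (v[1]=5≥5); i<j, swap → 4 5 4 1 5 1 4 1 4 5 1 5 5
j→10 (v[10]=1≤5), i→4 (v[4]=5≥5); i<j, swap → 4 5 4 1 1 1 4 1 4 5 5 5 5
j→9, i→9; i≥j, return j=9. v = 4 5 4 1 1 1 4 1 4 5 5 5 5

4 5 4 1 1 1 4 1 4 5 5 5 5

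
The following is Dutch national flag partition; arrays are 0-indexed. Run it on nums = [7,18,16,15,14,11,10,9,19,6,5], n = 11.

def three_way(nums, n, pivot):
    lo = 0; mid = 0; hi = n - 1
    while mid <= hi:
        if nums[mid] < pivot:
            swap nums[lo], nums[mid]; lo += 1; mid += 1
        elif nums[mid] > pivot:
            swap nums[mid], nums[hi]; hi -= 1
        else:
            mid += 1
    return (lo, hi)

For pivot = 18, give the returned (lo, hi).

(9, 9)

lo=0 mid=0 hi=10
7<18: swap(0,0), lo=1 mid=1 ⇒ [7,18,16,15,14,11,10,9,19,6,5]
18=18: mid=2
16<18: swap(1,2), lo=2 mid=3 ⇒ [7,16,18,15,14,11,10,9,19,6,5]
15<18: swap(2,3), lo=3 mid=4 ⇒ [7,16,15,18,14,11,10,9,19,6,5]
14<18: swap(3,4), lo=4 mid=5 ⇒ [7,16,15,14,18,11,10,9,19,6,5]
11<18: swap(4,5), lo=5 mid=6 ⇒ [7,16,15,14,11,18,10,9,19,6,5]
10<18: swap(5,6), lo=6 mid=7 ⇒ [7,16,15,14,11,10,18,9,19,6,5]
9<18: swap(6,7), lo=7 mid=8 ⇒ [7,16,15,14,11,10,9,18,19,6,5]
19>18: swap(8,10), hi=9 ⇒ [7,16,15,14,11,10,9,18,5,6,19]
5<18: swap(7,8), lo=8 mid=9 ⇒ [7,16,15,14,11,10,9,5,18,6,19]
6<18: swap(8,9), lo=9 mid=10 ⇒ [7,16,15,14,11,10,9,5,6,18,19]
done. lo=9 hi=9; nums=[7,16,15,14,11,10,9,5,6,18,19]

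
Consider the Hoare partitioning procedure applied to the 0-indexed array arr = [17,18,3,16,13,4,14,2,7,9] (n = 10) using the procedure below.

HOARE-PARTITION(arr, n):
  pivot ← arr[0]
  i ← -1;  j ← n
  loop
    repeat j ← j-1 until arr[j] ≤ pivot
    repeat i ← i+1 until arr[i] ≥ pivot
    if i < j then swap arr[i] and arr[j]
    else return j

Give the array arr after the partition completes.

[9,7,3,16,13,4,14,2,18,17]

pivot = arr[0] = 17; i = -1, j = 10
j→9 (arr[9]=9≤17), i→0 (arr[0]=17≥17); i<j, swap → [9,18,3,16,13,4,14,2,7,17]
j→8 (arr[8]=7≤17), i→1 (arr[1]=18≥17); i<j, swap → [9,7,3,16,13,4,14,2,18,17]
j→7, i→8; i≥j, return j=7. arr = [9,7,3,16,13,4,14,2,18,17]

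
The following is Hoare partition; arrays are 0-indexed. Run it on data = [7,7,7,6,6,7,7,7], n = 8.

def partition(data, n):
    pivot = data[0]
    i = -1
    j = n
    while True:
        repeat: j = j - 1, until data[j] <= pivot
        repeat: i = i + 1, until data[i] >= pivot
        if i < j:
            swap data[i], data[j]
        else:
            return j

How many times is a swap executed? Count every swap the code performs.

3

pivot = data[0] = 7; i = -1, j = 8
j→7 (data[7]=7≤7), i→0 (data[0]=7≥7); i<j, swap → [7,7,7,6,6,7,7,7]
j→6 (data[6]=7≤7), i→1 (data[1]=7≥7); i<j, swap → [7,7,7,6,6,7,7,7]
j→5 (data[5]=7≤7), i→2 (data[2]=7≥7); i<j, swap → [7,7,7,6,6,7,7,7]
j→4, i→5; i≥j, return j=4. data = [7,7,7,6,6,7,7,7]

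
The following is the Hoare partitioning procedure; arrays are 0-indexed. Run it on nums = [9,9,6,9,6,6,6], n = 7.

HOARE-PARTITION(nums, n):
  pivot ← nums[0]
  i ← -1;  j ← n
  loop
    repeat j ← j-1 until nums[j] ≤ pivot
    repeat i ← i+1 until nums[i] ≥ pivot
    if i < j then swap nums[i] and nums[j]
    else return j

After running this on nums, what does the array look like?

pivot = nums[0] = 9; i = -1, j = 7
j→6 (nums[6]=6≤9), i→0 (nums[0]=9≥9); i<j, swap → [6,9,6,9,6,6,9]
j→5 (nums[5]=6≤9), i→1 (nums[1]=9≥9); i<j, swap → [6,6,6,9,6,9,9]
j→4 (nums[4]=6≤9), i→3 (nums[3]=9≥9); i<j, swap → [6,6,6,6,9,9,9]
j→3, i→4; i≥j, return j=3. nums = [6,6,6,6,9,9,9]

[6,6,6,6,9,9,9]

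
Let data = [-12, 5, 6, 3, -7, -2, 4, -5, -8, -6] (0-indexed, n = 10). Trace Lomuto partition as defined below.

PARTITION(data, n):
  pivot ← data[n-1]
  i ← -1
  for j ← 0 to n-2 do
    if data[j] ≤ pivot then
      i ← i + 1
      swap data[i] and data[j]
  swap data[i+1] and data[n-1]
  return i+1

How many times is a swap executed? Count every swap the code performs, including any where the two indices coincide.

4

pivot = data[9] = -6; i = -1
j=0: data[0]=-12 ≤ -6 → i=0, swap data[0],data[0] (no change) → [-12, 5, 6, 3, -7, -2, 4, -5, -8, -6]
j=1: data[1]=5 > -6 → no swap
j=2: data[2]=6 > -6 → no swap
j=3: data[3]=3 > -6 → no swap
j=4: data[4]=-7 ≤ -6 → i=1, swap data[1],data[4] → [-12, -7, 6, 3, 5, -2, 4, -5, -8, -6]
j=5: data[5]=-2 > -6 → no swap
j=6: data[6]=4 > -6 → no swap
j=7: data[7]=-5 > -6 → no swap
j=8: data[8]=-8 ≤ -6 → i=2, swap data[2],data[8] → [-12, -7, -8, 3, 5, -2, 4, -5, 6, -6]
final swap data[3],data[9] → [-12, -7, -8, -6, 5, -2, 4, -5, 6, 3]; return 3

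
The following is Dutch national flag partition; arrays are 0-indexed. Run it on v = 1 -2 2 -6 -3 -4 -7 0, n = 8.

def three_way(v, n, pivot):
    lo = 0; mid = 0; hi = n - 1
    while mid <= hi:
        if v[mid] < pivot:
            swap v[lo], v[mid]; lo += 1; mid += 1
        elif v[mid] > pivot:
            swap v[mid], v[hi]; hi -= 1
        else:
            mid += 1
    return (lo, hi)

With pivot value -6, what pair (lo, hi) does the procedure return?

lo=0 mid=0 hi=7
1>-6: swap(0,7), hi=6 ⇒ 0 -2 2 -6 -3 -4 -7 1
0>-6: swap(0,6), hi=5 ⇒ -7 -2 2 -6 -3 -4 0 1
-7<-6: swap(0,0), lo=1 mid=1 ⇒ -7 -2 2 -6 -3 -4 0 1
-2>-6: swap(1,5), hi=4 ⇒ -7 -4 2 -6 -3 -2 0 1
-4>-6: swap(1,4), hi=3 ⇒ -7 -3 2 -6 -4 -2 0 1
-3>-6: swap(1,3), hi=2 ⇒ -7 -6 2 -3 -4 -2 0 1
-6=-6: mid=2
2>-6: swap(2,2), hi=1 ⇒ -7 -6 2 -3 -4 -2 0 1
done. lo=1 hi=1; v=-7 -6 2 -3 -4 -2 0 1

(1, 1)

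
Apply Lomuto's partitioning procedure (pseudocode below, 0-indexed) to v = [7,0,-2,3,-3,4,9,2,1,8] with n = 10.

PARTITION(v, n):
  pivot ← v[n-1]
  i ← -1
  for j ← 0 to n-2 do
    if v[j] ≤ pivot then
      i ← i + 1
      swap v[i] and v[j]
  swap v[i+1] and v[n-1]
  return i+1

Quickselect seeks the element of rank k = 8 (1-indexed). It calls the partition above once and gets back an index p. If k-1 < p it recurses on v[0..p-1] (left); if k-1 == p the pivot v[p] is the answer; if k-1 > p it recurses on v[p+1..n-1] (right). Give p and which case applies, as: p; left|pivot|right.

pivot = v[9] = 8; i = -1
j=0: v[0]=7 ≤ 8 → i=0, swap v[0],v[0] (no change) → [7,0,-2,3,-3,4,9,2,1,8]
j=1: v[1]=0 ≤ 8 → i=1, swap v[1],v[1] (no change) → [7,0,-2,3,-3,4,9,2,1,8]
j=2: v[2]=-2 ≤ 8 → i=2, swap v[2],v[2] (no change) → [7,0,-2,3,-3,4,9,2,1,8]
j=3: v[3]=3 ≤ 8 → i=3, swap v[3],v[3] (no change) → [7,0,-2,3,-3,4,9,2,1,8]
j=4: v[4]=-3 ≤ 8 → i=4, swap v[4],v[4] (no change) → [7,0,-2,3,-3,4,9,2,1,8]
j=5: v[5]=4 ≤ 8 → i=5, swap v[5],v[5] (no change) → [7,0,-2,3,-3,4,9,2,1,8]
j=6: v[6]=9 > 8 → no swap
j=7: v[7]=2 ≤ 8 → i=6, swap v[6],v[7] → [7,0,-2,3,-3,4,2,9,1,8]
j=8: v[8]=1 ≤ 8 → i=7, swap v[7],v[8] → [7,0,-2,3,-3,4,2,1,9,8]
final swap v[8],v[9] → [7,0,-2,3,-3,4,2,1,8,9]; return 8
p = 8; k-1 = 7 < 8 ⇒ left

8; left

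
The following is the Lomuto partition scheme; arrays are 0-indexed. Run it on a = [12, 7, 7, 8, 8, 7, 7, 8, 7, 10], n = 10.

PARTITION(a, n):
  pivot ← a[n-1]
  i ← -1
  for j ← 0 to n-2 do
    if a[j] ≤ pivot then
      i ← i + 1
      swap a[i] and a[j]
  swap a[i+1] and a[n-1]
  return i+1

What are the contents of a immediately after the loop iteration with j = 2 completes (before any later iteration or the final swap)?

pivot=10, i=-1
j=0: 12>10, skip
j=1: 7≤10, i=0, swap(0,1) ⇒ [7, 12, 7, 8, 8, 7, 7, 8, 7, 10]
j=2: 7≤10, i=1, swap(1,2) ⇒ [7, 7, 12, 8, 8, 7, 7, 8, 7, 10]
(after j=2) a = [7, 7, 12, 8, 8, 7, 7, 8, 7, 10]

[7, 7, 12, 8, 8, 7, 7, 8, 7, 10]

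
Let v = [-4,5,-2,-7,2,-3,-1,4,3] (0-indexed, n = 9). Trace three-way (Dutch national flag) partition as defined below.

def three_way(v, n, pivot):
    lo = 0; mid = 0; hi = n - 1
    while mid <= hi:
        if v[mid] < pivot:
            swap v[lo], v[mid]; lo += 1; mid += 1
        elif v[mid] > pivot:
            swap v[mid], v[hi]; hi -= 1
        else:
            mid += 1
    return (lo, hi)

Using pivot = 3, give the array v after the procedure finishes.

pivot = 3; lo=0, mid=0, hi=8
v[mid]=-4<3: swap v[0],v[0]; lo=1,mid=1 → [-4,5,-2,-7,2,-3,-1,4,3]
v[mid]=5>3: swap v[1],v[8]; hi=7 → [-4,3,-2,-7,2,-3,-1,4,5]
v[mid]=3=3: mid=2
v[mid]=-2<3: swap v[1],v[2]; lo=2,mid=3 → [-4,-2,3,-7,2,-3,-1,4,5]
v[mid]=-7<3: swap v[2],v[3]; lo=3,mid=4 → [-4,-2,-7,3,2,-3,-1,4,5]
v[mid]=2<3: swap v[3],v[4]; lo=4,mid=5 → [-4,-2,-7,2,3,-3,-1,4,5]
v[mid]=-3<3: swap v[4],v[5]; lo=5,mid=6 → [-4,-2,-7,2,-3,3,-1,4,5]
v[mid]=-1<3: swap v[5],v[6]; lo=6,mid=7 → [-4,-2,-7,2,-3,-1,3,4,5]
v[mid]=4>3: swap v[7],v[7]; hi=6 → [-4,-2,-7,2,-3,-1,3,4,5]
end: lo=6, hi=6; v = [-4,-2,-7,2,-3,-1,3,4,5]

[-4,-2,-7,2,-3,-1,3,4,5]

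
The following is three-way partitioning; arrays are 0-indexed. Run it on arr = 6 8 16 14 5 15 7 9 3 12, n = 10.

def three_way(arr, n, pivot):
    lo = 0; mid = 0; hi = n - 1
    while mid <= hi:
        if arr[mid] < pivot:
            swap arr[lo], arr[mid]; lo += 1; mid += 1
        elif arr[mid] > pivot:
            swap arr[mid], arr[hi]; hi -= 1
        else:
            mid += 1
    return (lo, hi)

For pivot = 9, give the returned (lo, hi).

pivot = 9; lo=0, mid=0, hi=9
arr[mid]=6<9: swap arr[0],arr[0]; lo=1,mid=1 → 6 8 16 14 5 15 7 9 3 12
arr[mid]=8<9: swap arr[1],arr[1]; lo=2,mid=2 → 6 8 16 14 5 15 7 9 3 12
arr[mid]=16>9: swap arr[2],arr[9]; hi=8 → 6 8 12 14 5 15 7 9 3 16
arr[mid]=12>9: swap arr[2],arr[8]; hi=7 → 6 8 3 14 5 15 7 9 12 16
arr[mid]=3<9: swap arr[2],arr[2]; lo=3,mid=3 → 6 8 3 14 5 15 7 9 12 16
arr[mid]=14>9: swap arr[3],arr[7]; hi=6 → 6 8 3 9 5 15 7 14 12 16
arr[mid]=9=9: mid=4
arr[mid]=5<9: swap arr[3],arr[4]; lo=4,mid=5 → 6 8 3 5 9 15 7 14 12 16
arr[mid]=15>9: swap arr[5],arr[6]; hi=5 → 6 8 3 5 9 7 15 14 12 16
arr[mid]=7<9: swap arr[4],arr[5]; lo=5,mid=6 → 6 8 3 5 7 9 15 14 12 16
end: lo=5, hi=5; arr = 6 8 3 5 7 9 15 14 12 16

(5, 5)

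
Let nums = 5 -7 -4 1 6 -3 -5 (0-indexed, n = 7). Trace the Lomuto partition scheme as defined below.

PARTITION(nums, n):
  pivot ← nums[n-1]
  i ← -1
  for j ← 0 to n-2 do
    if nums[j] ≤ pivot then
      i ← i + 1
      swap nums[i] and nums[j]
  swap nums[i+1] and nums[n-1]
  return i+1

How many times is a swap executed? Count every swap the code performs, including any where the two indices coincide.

pivot = nums[6] = -5; i = -1
j=0: nums[0]=5 > -5 → no swap
j=1: nums[1]=-7 ≤ -5 → i=0, swap nums[0],nums[1] → -7 5 -4 1 6 -3 -5
j=2: nums[2]=-4 > -5 → no swap
j=3: nums[3]=1 > -5 → no swap
j=4: nums[4]=6 > -5 → no swap
j=5: nums[5]=-3 > -5 → no swap
final swap nums[1],nums[6] → -7 -5 -4 1 6 -3 5; return 1

2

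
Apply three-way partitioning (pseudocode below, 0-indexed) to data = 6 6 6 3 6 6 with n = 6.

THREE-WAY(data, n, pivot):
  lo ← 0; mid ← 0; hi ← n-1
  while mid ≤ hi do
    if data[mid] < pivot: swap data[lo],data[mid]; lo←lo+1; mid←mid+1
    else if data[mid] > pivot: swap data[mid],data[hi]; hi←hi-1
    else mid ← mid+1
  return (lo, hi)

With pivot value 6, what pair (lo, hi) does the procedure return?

(1, 5)

lo=0 mid=0 hi=5
6=6: mid=1
6=6: mid=2
6=6: mid=3
3<6: swap(0,3), lo=1 mid=4 ⇒ 3 6 6 6 6 6
6=6: mid=5
6=6: mid=6
done. lo=1 hi=5; data=3 6 6 6 6 6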